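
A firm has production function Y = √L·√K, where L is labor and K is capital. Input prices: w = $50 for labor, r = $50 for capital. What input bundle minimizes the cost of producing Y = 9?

L* = 9, K* = 9

Cost minimization requires the marginal rate of technical substitution to equal the input-price ratio: MP_L/MP_K = w/r.
Here MP_L/MP_K = (1/2)·(K/L)/(1/2) = (K/L). Setting this equal to 50/50 = 1 gives K = L.
Substituting into Y = 9: L^(1/2)·(L)^(1/2) = 9.
Solving, L = 9 and K = 9.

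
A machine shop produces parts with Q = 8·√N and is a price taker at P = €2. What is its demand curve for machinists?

N(w) = 64/w²

MP_N = (1/2)·8·N^(-1/2) = 4·N^(-1/2).
Setting P·MP_N = w: 8·N^(-1/2) = w.
Solving for N: N^(-1/2) = w/8, so N = (8/w)^(2).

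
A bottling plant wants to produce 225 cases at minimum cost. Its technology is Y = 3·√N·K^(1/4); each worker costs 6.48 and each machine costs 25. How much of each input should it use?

N* = 625, K* = 81

Cost minimization requires the marginal rate of technical substitution to equal the input-price ratio: MP_N/MP_K = w/r.
Here MP_N/MP_K = (1/2)·(K/N)/(1/4) = 2·(K/N). Setting this equal to 6.48/25 = 0.2592 gives K = 0.1296N.
Substituting into Y = 225: 3·N^(1/2)·(0.1296N)^(1/4) = 225.
Solving, N = 625 and K = 81.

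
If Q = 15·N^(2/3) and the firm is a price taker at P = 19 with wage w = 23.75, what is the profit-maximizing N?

MP_N = (2/3)·15·N^(-1/3) = 10·N^(-1/3).
Profit maximization for a price taker requires P·MP_N = w: 19·10·N^(-1/3) = 23.75.
So N^(-1/3) = 0.125, which gives N = 512.

N* = 512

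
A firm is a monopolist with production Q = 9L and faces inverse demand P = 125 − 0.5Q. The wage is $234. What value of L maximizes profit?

L* = 11

Marginal revenue from the inverse demand is MR = 125 − Q.
The marginal product is MP_L = 9.
A monopolist hires until marginal revenue product equals the wage: MR·MP_L = w.
(125 − 9L)·9 = 234, so L = 11.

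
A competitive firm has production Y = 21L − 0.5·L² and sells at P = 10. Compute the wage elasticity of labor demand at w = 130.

ε = -1.625

From P·MP_L = w with MP_L = 21 − L, labor demand is L(w) = 21 − w/10.
dL/dw = −1/(10) = -0.1.
At w = 130, L = 8, so ε = (dL/dw)·(w/L) = (-0.1)·(130/8) = -1.625.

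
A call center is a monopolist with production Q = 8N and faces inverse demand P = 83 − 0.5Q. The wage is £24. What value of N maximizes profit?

N* = 10

Marginal revenue from the inverse demand is MR = 83 − Q.
The marginal product is MP_N = 8.
A monopolist hires until marginal revenue product equals the wage: MR·MP_N = w.
(83 − 8N)·8 = 24, so N = 10.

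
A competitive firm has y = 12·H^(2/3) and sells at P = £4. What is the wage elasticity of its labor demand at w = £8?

ε = -3

MP_H = (2/3)·12·H^(-1/3), so P·MP_H = w gives 32·H^(-1/3) = w.
Solving, H(w) = (32/w)^(3). This is a constant-elasticity form: H ∝ w^(−3), so ε = −3.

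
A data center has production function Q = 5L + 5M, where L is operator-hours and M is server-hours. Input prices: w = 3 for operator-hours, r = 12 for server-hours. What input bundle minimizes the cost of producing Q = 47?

L* = 9.4, M* = 0

The inputs are perfect substitutes, so the firm uses whichever has the lower cost per unit of output.
Cost per unit of output via L is w/5 = 0.6; via M it is r/5 = 2.4. L is cheaper.
Producing Q = 47 with L alone: L = 9.4, M = 0.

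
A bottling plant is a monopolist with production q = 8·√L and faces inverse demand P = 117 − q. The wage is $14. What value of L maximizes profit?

Marginal revenue from the inverse demand is MR = 117 − 2q.
The marginal product is MP_L = 4·L^(-1/2).
A monopolist hires until marginal revenue product equals the wage: MR·MP_L = w.
At L, q = 8·√L. Substituting and solving: (117 − 16·√L)·4·L^(-1/2) = 14 gives L = 36.

L* = 36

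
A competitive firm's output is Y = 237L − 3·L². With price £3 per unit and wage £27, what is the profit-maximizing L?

L* = 38

The marginal product of L is MP_L = 237 − 6L.
A price-taking firm hires until the value of the marginal product equals the wage: P·MP_L = w, so 3·(237 − 6L) = 27.
Then 237 − 6L = 9, giving L = 38.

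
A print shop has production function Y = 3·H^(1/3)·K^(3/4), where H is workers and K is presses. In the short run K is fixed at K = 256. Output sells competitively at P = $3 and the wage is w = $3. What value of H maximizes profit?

With K = 256, MP_H = (1/3)·3·H^(-2/3)·256^(3/4) = 64·H^(-2/3).
Profit maximization for a price taker requires P·MP_H = w: 3·64·H^(-2/3) = 3.
So H^(-2/3) = 0.015625, which gives H = 512.

H* = 512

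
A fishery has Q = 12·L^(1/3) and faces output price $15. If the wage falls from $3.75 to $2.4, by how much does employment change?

From P·MP_L = w with MP_L = 4·L^(-2/3), the labor demand is L(w) = (60/w)^(3/2).
At w = 3.75: L = 64. At w = 2.4: L = 125.
ΔL = 125 − 64 = 61.

ΔL = 61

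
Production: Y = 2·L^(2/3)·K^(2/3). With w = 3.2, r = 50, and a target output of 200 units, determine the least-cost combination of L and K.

L* = 125, K* = 8

Cost minimization requires the marginal rate of technical substitution to equal the input-price ratio: MP_L/MP_K = w/r.
Here MP_L/MP_K = (2/3)·(K/L)/(2/3) = (K/L). Setting this equal to 3.2/50 = 0.064 gives K = 0.064L.
Substituting into Y = 200: 2·L^(2/3)·(0.064L)^(2/3) = 200.
Solving, L = 125 and K = 8.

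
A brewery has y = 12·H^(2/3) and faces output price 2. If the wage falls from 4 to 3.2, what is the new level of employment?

H* = 125

From P·MP_H = w with MP_H = 8·H^(-1/3), the labor demand is H(w) = (16/w)^(3).
At w = 4: H = 64. At w = 3.2: H = 125.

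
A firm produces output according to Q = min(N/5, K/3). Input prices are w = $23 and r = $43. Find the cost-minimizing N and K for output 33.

N* = 165, K* = 99

With a fixed-proportions technology, the cost-minimizing bundle uses no slack in either input: N/5 = K/3 = Q.
So N = 5·33 = 165 and K = 3·33 = 99.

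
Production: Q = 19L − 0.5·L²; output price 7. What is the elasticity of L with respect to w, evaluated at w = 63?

ε = -0.9

From P·MP_L = w with MP_L = 19 − L, labor demand is L(w) = 19 − w/7.
dL/dw = −1/(7) = -1/7.
At w = 63, L = 10, so ε = (dL/dw)·(w/L) = (-1/7)·(63/10) = -0.9.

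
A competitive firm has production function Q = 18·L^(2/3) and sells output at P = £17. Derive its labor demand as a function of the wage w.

MP_L = (2/3)·18·L^(-1/3) = 12·L^(-1/3).
Setting P·MP_L = w: 204·L^(-1/3) = w.
Solving for L: L^(-1/3) = w/204, so L = (204/w)^(3).

L(w) = 8489664/w³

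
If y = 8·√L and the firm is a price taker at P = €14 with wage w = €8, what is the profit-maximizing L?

L* = 49

MP_L = (1/2)·8·L^(-1/2) = 4·L^(-1/2).
Profit maximization for a price taker requires P·MP_L = w: 14·4·L^(-1/2) = 8.
So L^(-1/2) = 1/7, which gives L = 49.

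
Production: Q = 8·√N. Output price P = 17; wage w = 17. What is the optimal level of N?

MP_N = (1/2)·8·N^(-1/2) = 4·N^(-1/2).
Profit maximization for a price taker requires P·MP_N = w: 17·4·N^(-1/2) = 17.
So N^(-1/2) = 0.25, which gives N = 16.

N* = 16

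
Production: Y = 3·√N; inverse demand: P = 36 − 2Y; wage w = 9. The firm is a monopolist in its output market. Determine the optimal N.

N* = 4

Marginal revenue from the inverse demand is MR = 36 − 4Y.
The marginal product is MP_N = 1.5·N^(-1/2).
A monopolist hires until marginal revenue product equals the wage: MR·MP_N = w.
At N, Y = 3·√N. Substituting and solving: (36 − 12·√N)·1.5·N^(-1/2) = 9 gives N = 4.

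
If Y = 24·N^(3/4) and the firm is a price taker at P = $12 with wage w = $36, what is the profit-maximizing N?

N* = 1296

MP_N = (3/4)·24·N^(-1/4) = 18·N^(-1/4).
Profit maximization for a price taker requires P·MP_N = w: 12·18·N^(-1/4) = 36.
So N^(-1/4) = 1/6, which gives N = 1296.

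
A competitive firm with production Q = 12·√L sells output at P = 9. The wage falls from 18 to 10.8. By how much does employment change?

ΔL = 16

From P·MP_L = w with MP_L = 6·L^(-1/2), the labor demand is L(w) = (54/w)^(2).
At w = 18: L = 9. At w = 10.8: L = 25.
ΔL = 25 − 9 = 16.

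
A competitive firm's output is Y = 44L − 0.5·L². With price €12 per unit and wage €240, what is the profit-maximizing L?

L* = 24

The marginal product of L is MP_L = 44 − L.
A price-taking firm hires until the value of the marginal product equals the wage: P·MP_L = w, so 12·(44 − L) = 240.
Then 44 − L = 20, giving L = 24.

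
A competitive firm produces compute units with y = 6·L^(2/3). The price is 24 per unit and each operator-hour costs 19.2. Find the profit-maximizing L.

L* = 125

MP_L = (2/3)·6·L^(-1/3) = 4·L^(-1/3).
Profit maximization for a price taker requires P·MP_L = w: 24·4·L^(-1/3) = 19.2.
So L^(-1/3) = 0.2, which gives L = 125.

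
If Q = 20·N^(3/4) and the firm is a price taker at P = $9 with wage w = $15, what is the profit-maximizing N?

N* = 6561

MP_N = (3/4)·20·N^(-1/4) = 15·N^(-1/4).
Profit maximization for a price taker requires P·MP_N = w: 9·15·N^(-1/4) = 15.
So N^(-1/4) = 1/9, which gives N = 6561.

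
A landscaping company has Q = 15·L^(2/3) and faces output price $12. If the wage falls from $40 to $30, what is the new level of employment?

L* = 64

From P·MP_L = w with MP_L = 10·L^(-1/3), the labor demand is L(w) = (120/w)^(3).
At w = 40: L = 27. At w = 30: L = 64.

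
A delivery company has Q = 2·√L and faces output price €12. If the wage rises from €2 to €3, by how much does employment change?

ΔL = -20

From P·MP_L = w with MP_L = L^(-1/2), the labor demand is L(w) = (12/w)^(2).
At w = 2: L = 36. At w = 3: L = 16.
ΔL = 16 − 36 = -20.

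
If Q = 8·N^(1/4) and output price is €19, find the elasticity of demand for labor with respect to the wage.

MP_N = (1/4)·8·N^(-3/4), so P·MP_N = w gives 38·N^(-3/4) = w.
Solving, N(w) = (38/w)^(4/3). This is a constant-elasticity form: N ∝ w^(−4/3), so ε = −4/3.

ε = -4/3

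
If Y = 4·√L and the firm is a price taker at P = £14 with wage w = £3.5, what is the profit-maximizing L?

L* = 64

MP_L = (1/2)·4·L^(-1/2) = 2·L^(-1/2).
Profit maximization for a price taker requires P·MP_L = w: 14·2·L^(-1/2) = 3.5.
So L^(-1/2) = 0.125, which gives L = 64.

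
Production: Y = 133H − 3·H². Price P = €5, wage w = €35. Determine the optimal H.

H* = 21

The marginal product of H is MP_H = 133 − 6H.
A price-taking firm hires until the value of the marginal product equals the wage: P·MP_H = w, so 5·(133 − 6H) = 35.
Then 133 − 6H = 7, giving H = 21.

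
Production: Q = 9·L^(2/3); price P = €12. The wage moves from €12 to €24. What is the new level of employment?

From P·MP_L = w with MP_L = 6·L^(-1/3), the labor demand is L(w) = (72/w)^(3).
At w = 12: L = 216. At w = 24: L = 27.

L* = 27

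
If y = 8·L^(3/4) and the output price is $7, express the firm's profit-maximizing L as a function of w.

MP_L = (3/4)·8·L^(-1/4) = 6·L^(-1/4).
Setting P·MP_L = w: 42·L^(-1/4) = w.
Solving for L: L^(-1/4) = w/42, so L = (42/w)^(4).

L(w) = 3111696/w^(4)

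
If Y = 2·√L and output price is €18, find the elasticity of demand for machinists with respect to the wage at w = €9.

ε = -2

MP_L = (1/2)·2·L^(-1/2), so P·MP_L = w gives 18·L^(-1/2) = w.
Solving, L(w) = (18/w)^(2). This is a constant-elasticity form: L ∝ w^(−2), so ε = −2.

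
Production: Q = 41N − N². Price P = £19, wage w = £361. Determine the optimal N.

The marginal product of N is MP_N = 41 − 2N.
A price-taking firm hires until the value of the marginal product equals the wage: P·MP_N = w, so 19·(41 − 2N) = 361.
Then 41 − 2N = 19, giving N = 11.

N* = 11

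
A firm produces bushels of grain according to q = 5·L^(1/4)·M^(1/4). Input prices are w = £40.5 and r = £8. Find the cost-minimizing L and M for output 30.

L* = 16, M* = 81

Cost minimization requires the marginal rate of technical substitution to equal the input-price ratio: MP_L/MP_M = w/r.
Here MP_L/MP_M = (1/4)·(M/L)/(1/4) = (M/L). Setting this equal to 40.5/8 = 5.0625 gives M = 5.0625L.
Substituting into q = 30: 5·L^(1/4)·(5.0625L)^(1/4) = 30.
Solving, L = 16 and M = 81.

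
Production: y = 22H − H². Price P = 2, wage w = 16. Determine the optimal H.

The marginal product of H is MP_H = 22 − 2H.
A price-taking firm hires until the value of the marginal product equals the wage: P·MP_H = w, so 2·(22 − 2H) = 16.
Then 22 − 2H = 8, giving H = 7.

H* = 7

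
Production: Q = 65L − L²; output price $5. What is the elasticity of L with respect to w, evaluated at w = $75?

ε = -0.3

From P·MP_L = w with MP_L = 65 − 2L, labor demand is L(w) = (65 − w/5)/2.
dL/dw = −1/(10) = -0.1.
At w = 75, L = 25, so ε = (dL/dw)·(w/L) = (-0.1)·(75/25) = -0.3.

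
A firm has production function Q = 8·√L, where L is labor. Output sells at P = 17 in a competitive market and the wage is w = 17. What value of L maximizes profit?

MP_L = (1/2)·8·L^(-1/2) = 4·L^(-1/2).
Profit maximization for a price taker requires P·MP_L = w: 17·4·L^(-1/2) = 17.
So L^(-1/2) = 0.25, which gives L = 16.

L* = 16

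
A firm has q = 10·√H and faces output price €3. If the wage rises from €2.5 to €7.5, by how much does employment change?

ΔH = -32

From P·MP_H = w with MP_H = 5·H^(-1/2), the labor demand is H(w) = (15/w)^(2).
At w = 2.5: H = 36. At w = 7.5: H = 4.
ΔH = 4 − 36 = -32.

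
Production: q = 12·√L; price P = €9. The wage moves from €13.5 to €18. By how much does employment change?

ΔL = -7

From P·MP_L = w with MP_L = 6·L^(-1/2), the labor demand is L(w) = (54/w)^(2).
At w = 13.5: L = 16. At w = 18: L = 9.
ΔL = 9 − 16 = -7.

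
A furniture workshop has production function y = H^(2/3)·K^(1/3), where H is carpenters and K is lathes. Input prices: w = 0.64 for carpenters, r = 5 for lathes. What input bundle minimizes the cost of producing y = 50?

H* = 125, K* = 8

Cost minimization requires the marginal rate of technical substitution to equal the input-price ratio: MP_H/MP_K = w/r.
Here MP_H/MP_K = (2/3)·(K/H)/(1/3) = 2·(K/H). Setting this equal to 0.64/5 = 0.128 gives K = 0.064H.
Substituting into y = 50: H^(2/3)·(0.064H)^(1/3) = 50.
Solving, H = 125 and K = 8.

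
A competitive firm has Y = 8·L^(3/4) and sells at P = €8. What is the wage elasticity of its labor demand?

MP_L = (3/4)·8·L^(-1/4), so P·MP_L = w gives 48·L^(-1/4) = w.
Solving, L(w) = (48/w)^(4). This is a constant-elasticity form: L ∝ w^(−4), so ε = −4.

ε = -4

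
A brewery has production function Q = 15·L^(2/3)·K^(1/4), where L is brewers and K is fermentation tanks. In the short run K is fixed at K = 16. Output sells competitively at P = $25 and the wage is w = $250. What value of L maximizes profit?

L* = 8

With K = 16, MP_L = (2/3)·15·L^(-1/3)·16^(1/4) = 20·L^(-1/3).
Profit maximization for a price taker requires P·MP_L = w: 25·20·L^(-1/3) = 250.
So L^(-1/3) = 0.5, which gives L = 8.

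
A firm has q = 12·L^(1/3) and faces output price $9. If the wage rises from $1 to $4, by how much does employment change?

From P·MP_L = w with MP_L = 4·L^(-2/3), the labor demand is L(w) = (36/w)^(3/2).
At w = 1: L = 216. At w = 4: L = 27.
ΔL = 27 − 216 = -189.

ΔL = -189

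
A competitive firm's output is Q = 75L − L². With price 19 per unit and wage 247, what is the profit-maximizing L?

L* = 31

The marginal product of L is MP_L = 75 − 2L.
A price-taking firm hires until the value of the marginal product equals the wage: P·MP_L = w, so 19·(75 − 2L) = 247.
Then 75 − 2L = 13, giving L = 31.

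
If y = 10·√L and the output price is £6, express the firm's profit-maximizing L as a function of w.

MP_L = (1/2)·10·L^(-1/2) = 5·L^(-1/2).
Setting P·MP_L = w: 30·L^(-1/2) = w.
Solving for L: L^(-1/2) = w/30, so L = (30/w)^(2).

L(w) = 900/w²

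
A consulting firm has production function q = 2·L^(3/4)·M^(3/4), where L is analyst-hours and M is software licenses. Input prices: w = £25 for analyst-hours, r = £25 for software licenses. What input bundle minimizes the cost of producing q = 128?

L* = 16, M* = 16

Cost minimization requires the marginal rate of technical substitution to equal the input-price ratio: MP_L/MP_M = w/r.
Here MP_L/MP_M = (3/4)·(M/L)/(3/4) = (M/L). Setting this equal to 25/25 = 1 gives M = L.
Substituting into q = 128: 2·L^(3/4)·(L)^(3/4) = 128.
Solving, L = 16 and M = 16.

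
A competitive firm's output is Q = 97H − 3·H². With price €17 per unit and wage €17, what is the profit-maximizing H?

H* = 16

The marginal product of H is MP_H = 97 − 6H.
A price-taking firm hires until the value of the marginal product equals the wage: P·MP_H = w, so 17·(97 − 6H) = 17.
Then 97 − 6H = 1, giving H = 16.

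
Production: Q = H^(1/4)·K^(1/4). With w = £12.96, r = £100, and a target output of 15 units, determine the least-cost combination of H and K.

H* = 625, K* = 81

Cost minimization requires the marginal rate of technical substitution to equal the input-price ratio: MP_H/MP_K = w/r.
Here MP_H/MP_K = (1/4)·(K/H)/(1/4) = (K/H). Setting this equal to 12.96/100 = 0.1296 gives K = 0.1296H.
Substituting into Q = 15: H^(1/4)·(0.1296H)^(1/4) = 15.
Solving, H = 625 and K = 81.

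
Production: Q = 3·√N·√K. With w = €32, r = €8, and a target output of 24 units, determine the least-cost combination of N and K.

N* = 4, K* = 16

Cost minimization requires the marginal rate of technical substitution to equal the input-price ratio: MP_N/MP_K = w/r.
Here MP_N/MP_K = (1/2)·(K/N)/(1/2) = (K/N). Setting this equal to 32/8 = 4 gives K = 4N.
Substituting into Q = 24: 3·N^(1/2)·(4N)^(1/2) = 24.
Solving, N = 4 and K = 16.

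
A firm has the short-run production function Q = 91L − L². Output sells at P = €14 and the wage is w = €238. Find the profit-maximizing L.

The marginal product of L is MP_L = 91 − 2L.
A price-taking firm hires until the value of the marginal product equals the wage: P·MP_L = w, so 14·(91 − 2L) = 238.
Then 91 − 2L = 17, giving L = 37.

L* = 37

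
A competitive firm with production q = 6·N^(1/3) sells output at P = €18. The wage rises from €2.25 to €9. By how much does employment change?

ΔN = -56

From P·MP_N = w with MP_N = 2·N^(-2/3), the labor demand is N(w) = (36/w)^(3/2).
At w = 2.25: N = 64. At w = 9: N = 8.
ΔN = 8 − 64 = -56.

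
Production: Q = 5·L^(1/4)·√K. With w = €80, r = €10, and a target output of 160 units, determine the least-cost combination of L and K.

L* = 16, K* = 256

Cost minimization requires the marginal rate of technical substitution to equal the input-price ratio: MP_L/MP_K = w/r.
Here MP_L/MP_K = (1/4)·(K/L)/(1/2) = 0.5·(K/L). Setting this equal to 80/10 = 8 gives K = 16L.
Substituting into Q = 160: 5·L^(1/4)·(16L)^(1/2) = 160.
Solving, L = 16 and K = 256.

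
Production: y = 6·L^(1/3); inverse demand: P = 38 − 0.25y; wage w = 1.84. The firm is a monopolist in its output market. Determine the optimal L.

Marginal revenue from the inverse demand is MR = 38 − 0.5y.
The marginal product is MP_L = 2·L^(-2/3).
A monopolist hires until marginal revenue product equals the wage: MR·MP_L = w.
At L, y = 6·L^(1/3). Substituting and solving: (38 − 3·L^(1/3))·2·L^(-2/3) = 1.84 gives L = 125.

L* = 125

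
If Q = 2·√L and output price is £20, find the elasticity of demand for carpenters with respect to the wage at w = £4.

ε = -2

MP_L = (1/2)·2·L^(-1/2), so P·MP_L = w gives 20·L^(-1/2) = w.
Solving, L(w) = (20/w)^(2). This is a constant-elasticity form: L ∝ w^(−2), so ε = −2.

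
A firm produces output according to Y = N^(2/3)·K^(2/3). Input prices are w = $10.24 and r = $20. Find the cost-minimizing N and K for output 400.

N* = 125, K* = 64

Cost minimization requires the marginal rate of technical substitution to equal the input-price ratio: MP_N/MP_K = w/r.
Here MP_N/MP_K = (2/3)·(K/N)/(2/3) = (K/N). Setting this equal to 10.24/20 = 0.512 gives K = 0.512N.
Substituting into Y = 400: N^(2/3)·(0.512N)^(2/3) = 400.
Solving, N = 125 and K = 64.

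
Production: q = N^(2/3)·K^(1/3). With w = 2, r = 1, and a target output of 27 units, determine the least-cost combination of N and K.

N* = 27, K* = 27

Cost minimization requires the marginal rate of technical substitution to equal the input-price ratio: MP_N/MP_K = w/r.
Here MP_N/MP_K = (2/3)·(K/N)/(1/3) = 2·(K/N). Setting this equal to 2/1 = 2 gives K = N.
Substituting into q = 27: N^(2/3)·(N)^(1/3) = 27.
Solving, N = 27 and K = 27.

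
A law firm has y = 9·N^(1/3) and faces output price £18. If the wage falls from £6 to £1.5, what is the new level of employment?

From P·MP_N = w with MP_N = 3·N^(-2/3), the labor demand is N(w) = (54/w)^(3/2).
At w = 6: N = 27. At w = 1.5: N = 216.

N* = 216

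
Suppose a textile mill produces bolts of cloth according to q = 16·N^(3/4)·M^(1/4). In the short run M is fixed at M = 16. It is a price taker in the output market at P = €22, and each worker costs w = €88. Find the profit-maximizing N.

N* = 1296

With M = 16, MP_N = (3/4)·16·N^(-1/4)·16^(1/4) = 24·N^(-1/4).
Profit maximization for a price taker requires P·MP_N = w: 22·24·N^(-1/4) = 88.
So N^(-1/4) = 1/6, which gives N = 1296.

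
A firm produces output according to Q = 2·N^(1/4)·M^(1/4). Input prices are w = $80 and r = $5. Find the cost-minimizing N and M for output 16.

Cost minimization requires the marginal rate of technical substitution to equal the input-price ratio: MP_N/MP_M = w/r.
Here MP_N/MP_M = (1/4)·(M/N)/(1/4) = (M/N). Setting this equal to 80/5 = 16 gives M = 16N.
Substituting into Q = 16: 2·N^(1/4)·(16N)^(1/4) = 16.
Solving, N = 16 and M = 256.

N* = 16, M* = 256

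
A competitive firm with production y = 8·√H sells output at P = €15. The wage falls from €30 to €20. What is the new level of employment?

H* = 9

From P·MP_H = w with MP_H = 4·H^(-1/2), the labor demand is H(w) = (60/w)^(2).
At w = 30: H = 4. At w = 20: H = 9.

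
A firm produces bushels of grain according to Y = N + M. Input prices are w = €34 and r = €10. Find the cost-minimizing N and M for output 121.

The inputs are perfect substitutes, so the firm uses whichever has the lower cost per unit of output.
Cost per unit of output via N is 34; via M it is 10. M is cheaper.
Producing Y = 121 with M alone: N = 0, M = 121.

N* = 0, M* = 121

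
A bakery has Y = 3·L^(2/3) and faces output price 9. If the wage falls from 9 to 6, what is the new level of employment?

From P·MP_L = w with MP_L = 2·L^(-1/3), the labor demand is L(w) = (18/w)^(3).
At w = 9: L = 8. At w = 6: L = 27.

L* = 27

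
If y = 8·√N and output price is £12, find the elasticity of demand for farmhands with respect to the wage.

ε = -2

MP_N = (1/2)·8·N^(-1/2), so P·MP_N = w gives 48·N^(-1/2) = w.
Solving, N(w) = (48/w)^(2). This is a constant-elasticity form: N ∝ w^(−2), so ε = −2.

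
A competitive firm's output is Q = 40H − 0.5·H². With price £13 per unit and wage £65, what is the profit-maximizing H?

H* = 35

The marginal product of H is MP_H = 40 − H.
A price-taking firm hires until the value of the marginal product equals the wage: P·MP_H = w, so 13·(40 − H) = 65.
Then 40 − H = 5, giving H = 35.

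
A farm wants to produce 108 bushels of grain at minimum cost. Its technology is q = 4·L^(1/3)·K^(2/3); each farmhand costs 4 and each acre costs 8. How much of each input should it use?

Cost minimization requires the marginal rate of technical substitution to equal the input-price ratio: MP_L/MP_K = w/r.
Here MP_L/MP_K = (1/3)·(K/L)/(2/3) = 0.5·(K/L). Setting this equal to 4/8 = 0.5 gives K = L.
Substituting into q = 108: 4·L^(1/3)·(L)^(2/3) = 108.
Solving, L = 27 and K = 27.

L* = 27, K* = 27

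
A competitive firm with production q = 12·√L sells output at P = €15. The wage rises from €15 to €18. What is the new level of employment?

L* = 25

From P·MP_L = w with MP_L = 6·L^(-1/2), the labor demand is L(w) = (90/w)^(2).
At w = 15: L = 36. At w = 18: L = 25.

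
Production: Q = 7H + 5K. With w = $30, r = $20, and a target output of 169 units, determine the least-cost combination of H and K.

The inputs are perfect substitutes, so the firm uses whichever has the lower cost per unit of output.
Cost per unit of output via H is w/7 = 30/7; via K it is r/5 = 4. K is cheaper.
Producing Q = 169 with K alone: H = 0, K = 33.8.

H* = 0, K* = 33.8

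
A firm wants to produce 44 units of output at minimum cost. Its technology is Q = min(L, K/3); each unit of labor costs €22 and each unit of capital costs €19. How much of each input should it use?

With a fixed-proportions technology, the cost-minimizing bundle uses no slack in either input: L = K/3 = Q.
So L = 44 and K = 3·44 = 132.

L* = 44, K* = 132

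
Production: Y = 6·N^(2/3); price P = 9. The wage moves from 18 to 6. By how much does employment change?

ΔN = 208

From P·MP_N = w with MP_N = 4·N^(-1/3), the labor demand is N(w) = (36/w)^(3).
At w = 18: N = 8. At w = 6: N = 216.
ΔN = 216 − 8 = 208.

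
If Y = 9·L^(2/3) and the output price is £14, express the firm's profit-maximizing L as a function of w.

L(w) = 592704/w³

MP_L = (2/3)·9·L^(-1/3) = 6·L^(-1/3).
Setting P·MP_L = w: 84·L^(-1/3) = w.
Solving for L: L^(-1/3) = w/84, so L = (84/w)^(3).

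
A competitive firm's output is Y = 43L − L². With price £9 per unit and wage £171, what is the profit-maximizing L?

L* = 12

The marginal product of L is MP_L = 43 − 2L.
A price-taking firm hires until the value of the marginal product equals the wage: P·MP_L = w, so 9·(43 − 2L) = 171.
Then 43 − 2L = 19, giving L = 12.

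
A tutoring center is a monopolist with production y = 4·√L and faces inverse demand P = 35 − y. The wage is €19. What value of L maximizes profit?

Marginal revenue from the inverse demand is MR = 35 − 2y.
The marginal product is MP_L = 2·L^(-1/2).
A monopolist hires until marginal revenue product equals the wage: MR·MP_L = w.
At L, y = 4·√L. Substituting and solving: (35 − 8·√L)·2·L^(-1/2) = 19 gives L = 4.

L* = 4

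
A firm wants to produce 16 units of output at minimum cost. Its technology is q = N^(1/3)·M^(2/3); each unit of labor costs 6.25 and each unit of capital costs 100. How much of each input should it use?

Cost minimization requires the marginal rate of technical substitution to equal the input-price ratio: MP_N/MP_M = w/r.
Here MP_N/MP_M = (1/3)·(M/N)/(2/3) = 0.5·(M/N). Setting this equal to 6.25/100 = 0.0625 gives M = 0.125N.
Substituting into q = 16: N^(1/3)·(0.125N)^(2/3) = 16.
Solving, N = 64 and M = 8.

N* = 64, M* = 8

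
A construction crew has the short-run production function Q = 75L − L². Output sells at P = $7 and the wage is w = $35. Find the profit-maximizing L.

L* = 35

The marginal product of L is MP_L = 75 − 2L.
A price-taking firm hires until the value of the marginal product equals the wage: P·MP_L = w, so 7·(75 − 2L) = 35.
Then 75 − 2L = 5, giving L = 35.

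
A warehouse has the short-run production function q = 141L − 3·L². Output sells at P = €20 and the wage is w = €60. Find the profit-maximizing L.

L* = 23

The marginal product of L is MP_L = 141 − 6L.
A price-taking firm hires until the value of the marginal product equals the wage: P·MP_L = w, so 20·(141 − 6L) = 60.
Then 141 − 6L = 3, giving L = 23.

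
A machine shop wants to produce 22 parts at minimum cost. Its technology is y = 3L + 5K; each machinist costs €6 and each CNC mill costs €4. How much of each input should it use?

The inputs are perfect substitutes, so the firm uses whichever has the lower cost per unit of output.
Cost per unit of output via L is w/3 = 2; via K it is r/5 = 0.8. K is cheaper.
Producing y = 22 with K alone: L = 0, K = 4.4.

L* = 0, K* = 4.4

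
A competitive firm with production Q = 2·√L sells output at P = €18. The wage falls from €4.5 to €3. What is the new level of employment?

From P·MP_L = w with MP_L = L^(-1/2), the labor demand is L(w) = (18/w)^(2).
At w = 4.5: L = 16. At w = 3: L = 36.

L* = 36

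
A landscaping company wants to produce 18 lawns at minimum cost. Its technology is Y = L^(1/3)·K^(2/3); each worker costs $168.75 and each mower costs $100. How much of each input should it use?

Cost minimization requires the marginal rate of technical substitution to equal the input-price ratio: MP_L/MP_K = w/r.
Here MP_L/MP_K = (1/3)·(K/L)/(2/3) = 0.5·(K/L). Setting this equal to 168.75/100 = 1.6875 gives K = 3.375L.
Substituting into Y = 18: L^(1/3)·(3.375L)^(2/3) = 18.
Solving, L = 8 and K = 27.

L* = 8, K* = 27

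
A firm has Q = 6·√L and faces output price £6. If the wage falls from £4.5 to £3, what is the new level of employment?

L* = 36

From P·MP_L = w with MP_L = 3·L^(-1/2), the labor demand is L(w) = (18/w)^(2).
At w = 4.5: L = 16. At w = 3: L = 36.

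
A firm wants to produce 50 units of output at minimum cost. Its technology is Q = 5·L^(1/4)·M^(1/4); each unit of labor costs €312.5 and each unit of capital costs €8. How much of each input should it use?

Cost minimization requires the marginal rate of technical substitution to equal the input-price ratio: MP_L/MP_M = w/r.
Here MP_L/MP_M = (1/4)·(M/L)/(1/4) = (M/L). Setting this equal to 312.5/8 = 39.0625 gives M = 39.0625L.
Substituting into Q = 50: 5·L^(1/4)·(39.0625L)^(1/4) = 50.
Solving, L = 16 and M = 625.

L* = 16, M* = 625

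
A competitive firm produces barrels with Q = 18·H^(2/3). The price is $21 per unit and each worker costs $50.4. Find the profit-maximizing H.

H* = 125

MP_H = (2/3)·18·H^(-1/3) = 12·H^(-1/3).
Profit maximization for a price taker requires P·MP_H = w: 21·12·H^(-1/3) = 50.4.
So H^(-1/3) = 0.2, which gives H = 125.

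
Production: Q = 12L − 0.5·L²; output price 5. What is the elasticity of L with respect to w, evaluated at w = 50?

From P·MP_L = w with MP_L = 12 − L, labor demand is L(w) = 12 − w/5.
dL/dw = −1/(5) = -0.2.
At w = 50, L = 2, so ε = (dL/dw)·(w/L) = (-0.2)·(50/2) = -5.

ε = -5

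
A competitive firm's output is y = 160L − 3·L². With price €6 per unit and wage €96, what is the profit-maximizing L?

L* = 24

The marginal product of L is MP_L = 160 − 6L.
A price-taking firm hires until the value of the marginal product equals the wage: P·MP_L = w, so 6·(160 − 6L) = 96.
Then 160 − 6L = 16, giving L = 24.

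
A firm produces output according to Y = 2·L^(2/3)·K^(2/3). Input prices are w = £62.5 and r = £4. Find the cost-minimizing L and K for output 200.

Cost minimization requires the marginal rate of technical substitution to equal the input-price ratio: MP_L/MP_K = w/r.
Here MP_L/MP_K = (2/3)·(K/L)/(2/3) = (K/L). Setting this equal to 62.5/4 = 15.625 gives K = 15.625L.
Substituting into Y = 200: 2·L^(2/3)·(15.625L)^(2/3) = 200.
Solving, L = 8 and K = 125.

L* = 8, K* = 125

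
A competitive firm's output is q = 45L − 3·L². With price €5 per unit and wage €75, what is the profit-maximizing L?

The marginal product of L is MP_L = 45 − 6L.
A price-taking firm hires until the value of the marginal product equals the wage: P·MP_L = w, so 5·(45 − 6L) = 75.
Then 45 − 6L = 15, giving L = 5.

L* = 5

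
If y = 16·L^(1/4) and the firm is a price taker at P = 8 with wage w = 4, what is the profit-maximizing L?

L* = 16

MP_L = (1/4)·16·L^(-3/4) = 4·L^(-3/4).
Profit maximization for a price taker requires P·MP_L = w: 8·4·L^(-3/4) = 4.
So L^(-3/4) = 0.125, which gives L = 16.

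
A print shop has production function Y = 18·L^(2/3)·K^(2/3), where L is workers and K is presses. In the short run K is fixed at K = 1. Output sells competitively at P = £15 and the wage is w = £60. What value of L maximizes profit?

L* = 27

With K = 1, MP_L = (2/3)·18·L^(-1/3)·1^(2/3) = 12·L^(-1/3).
Profit maximization for a price taker requires P·MP_L = w: 15·12·L^(-1/3) = 60.
So L^(-1/3) = 1/3, which gives L = 27.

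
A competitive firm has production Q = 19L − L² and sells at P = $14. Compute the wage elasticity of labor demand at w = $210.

From P·MP_L = w with MP_L = 19 − 2L, labor demand is L(w) = (19 − w/14)/2.
dL/dw = −1/(28) = -1/28.
At w = 210, L = 2, so ε = (dL/dw)·(w/L) = (-1/28)·(210/2) = -3.75.

ε = -3.75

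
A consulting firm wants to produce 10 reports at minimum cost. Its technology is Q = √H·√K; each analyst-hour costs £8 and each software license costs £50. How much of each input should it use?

H* = 25, K* = 4

Cost minimization requires the marginal rate of technical substitution to equal the input-price ratio: MP_H/MP_K = w/r.
Here MP_H/MP_K = (1/2)·(K/H)/(1/2) = (K/H). Setting this equal to 8/50 = 0.16 gives K = 0.16H.
Substituting into Q = 10: H^(1/2)·(0.16H)^(1/2) = 10.
Solving, H = 25 and K = 4.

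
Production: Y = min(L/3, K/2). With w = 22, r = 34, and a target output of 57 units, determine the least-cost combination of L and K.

L* = 171, K* = 114

With a fixed-proportions technology, the cost-minimizing bundle uses no slack in either input: L/3 = K/2 = Y.
So L = 3·57 = 171 and K = 2·57 = 114.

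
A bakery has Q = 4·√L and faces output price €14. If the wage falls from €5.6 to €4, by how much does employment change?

ΔL = 24

From P·MP_L = w with MP_L = 2·L^(-1/2), the labor demand is L(w) = (28/w)^(2).
At w = 5.6: L = 25. At w = 4: L = 49.
ΔL = 49 − 25 = 24.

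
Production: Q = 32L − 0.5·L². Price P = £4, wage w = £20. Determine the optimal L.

L* = 27

The marginal product of L is MP_L = 32 − L.
A price-taking firm hires until the value of the marginal product equals the wage: P·MP_L = w, so 4·(32 − L) = 20.
Then 32 − L = 5, giving L = 27.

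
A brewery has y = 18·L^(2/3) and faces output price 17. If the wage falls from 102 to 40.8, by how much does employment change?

From P·MP_L = w with MP_L = 12·L^(-1/3), the labor demand is L(w) = (204/w)^(3).
At w = 102: L = 8. At w = 40.8: L = 125.
ΔL = 125 − 8 = 117.

ΔL = 117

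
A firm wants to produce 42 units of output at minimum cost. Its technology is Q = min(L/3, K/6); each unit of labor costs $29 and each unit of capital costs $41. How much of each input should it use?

With a fixed-proportions technology, the cost-minimizing bundle uses no slack in either input: L/3 = K/6 = Q.
So L = 3·42 = 126 and K = 6·42 = 252.

L* = 126, K* = 252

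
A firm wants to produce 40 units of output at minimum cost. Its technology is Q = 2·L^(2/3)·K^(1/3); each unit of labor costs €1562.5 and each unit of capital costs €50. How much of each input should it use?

Cost minimization requires the marginal rate of technical substitution to equal the input-price ratio: MP_L/MP_K = w/r.
Here MP_L/MP_K = (2/3)·(K/L)/(1/3) = 2·(K/L). Setting this equal to 1562.5/50 = 31.25 gives K = 15.625L.
Substituting into Q = 40: 2·L^(2/3)·(15.625L)^(1/3) = 40.
Solving, L = 8 and K = 125.

L* = 8, K* = 125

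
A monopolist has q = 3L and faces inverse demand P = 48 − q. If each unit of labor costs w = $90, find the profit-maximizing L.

Marginal revenue from the inverse demand is MR = 48 − 2q.
The marginal product is MP_L = 3.
A monopolist hires until marginal revenue product equals the wage: MR·MP_L = w.
(48 − 6L)·3 = 90, so L = 3.

L* = 3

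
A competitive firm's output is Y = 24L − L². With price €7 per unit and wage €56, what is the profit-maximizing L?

L* = 8

The marginal product of L is MP_L = 24 − 2L.
A price-taking firm hires until the value of the marginal product equals the wage: P·MP_L = w, so 7·(24 − 2L) = 56.
Then 24 − 2L = 8, giving L = 8.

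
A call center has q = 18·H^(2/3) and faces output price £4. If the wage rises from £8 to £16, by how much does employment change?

ΔH = -189

From P·MP_H = w with MP_H = 12·H^(-1/3), the labor demand is H(w) = (48/w)^(3).
At w = 8: H = 216. At w = 16: H = 27.
ΔH = 27 − 216 = -189.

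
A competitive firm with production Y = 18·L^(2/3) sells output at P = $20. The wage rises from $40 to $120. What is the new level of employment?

From P·MP_L = w with MP_L = 12·L^(-1/3), the labor demand is L(w) = (240/w)^(3).
At w = 40: L = 216. At w = 120: L = 8.

L* = 8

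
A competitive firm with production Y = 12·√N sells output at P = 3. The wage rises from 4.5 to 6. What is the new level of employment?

N* = 9

From P·MP_N = w with MP_N = 6·N^(-1/2), the labor demand is N(w) = (18/w)^(2).
At w = 4.5: N = 16. At w = 6: N = 9.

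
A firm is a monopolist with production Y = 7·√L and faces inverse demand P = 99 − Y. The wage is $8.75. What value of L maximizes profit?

Marginal revenue from the inverse demand is MR = 99 − 2Y.
The marginal product is MP_L = 3.5·L^(-1/2).
A monopolist hires until marginal revenue product equals the wage: MR·MP_L = w.
At L, Y = 7·√L. Substituting and solving: (99 − 14·√L)·3.5·L^(-1/2) = 8.75 gives L = 36.

L* = 36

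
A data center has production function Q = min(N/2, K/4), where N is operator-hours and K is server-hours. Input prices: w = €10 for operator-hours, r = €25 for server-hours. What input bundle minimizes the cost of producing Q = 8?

N* = 16, K* = 32

With a fixed-proportions technology, the cost-minimizing bundle uses no slack in either input: N/2 = K/4 = Q.
So N = 2·8 = 16 and K = 4·8 = 32.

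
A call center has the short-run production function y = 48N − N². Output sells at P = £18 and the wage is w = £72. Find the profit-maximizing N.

The marginal product of N is MP_N = 48 − 2N.
A price-taking firm hires until the value of the marginal product equals the wage: P·MP_N = w, so 18·(48 − 2N) = 72.
Then 48 − 2N = 4, giving N = 22.

N* = 22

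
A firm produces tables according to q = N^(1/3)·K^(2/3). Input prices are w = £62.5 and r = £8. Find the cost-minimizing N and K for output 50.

Cost minimization requires the marginal rate of technical substitution to equal the input-price ratio: MP_N/MP_K = w/r.
Here MP_N/MP_K = (1/3)·(K/N)/(2/3) = 0.5·(K/N). Setting this equal to 62.5/8 = 7.8125 gives K = 15.625N.
Substituting into q = 50: N^(1/3)·(15.625N)^(2/3) = 50.
Solving, N = 8 and K = 125.

N* = 8, K* = 125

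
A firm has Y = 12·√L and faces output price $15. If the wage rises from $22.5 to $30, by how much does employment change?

ΔL = -7

From P·MP_L = w with MP_L = 6·L^(-1/2), the labor demand is L(w) = (90/w)^(2).
At w = 22.5: L = 16. At w = 30: L = 9.
ΔL = 9 − 16 = -7.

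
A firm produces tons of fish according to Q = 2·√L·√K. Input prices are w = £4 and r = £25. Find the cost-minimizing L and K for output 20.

Cost minimization requires the marginal rate of technical substitution to equal the input-price ratio: MP_L/MP_K = w/r.
Here MP_L/MP_K = (1/2)·(K/L)/(1/2) = (K/L). Setting this equal to 4/25 = 0.16 gives K = 0.16L.
Substituting into Q = 20: 2·L^(1/2)·(0.16L)^(1/2) = 20.
Solving, L = 25 and K = 4.

L* = 25, K* = 4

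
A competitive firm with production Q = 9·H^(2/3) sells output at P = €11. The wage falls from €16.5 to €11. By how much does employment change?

ΔH = 152

From P·MP_H = w with MP_H = 6·H^(-1/3), the labor demand is H(w) = (66/w)^(3).
At w = 16.5: H = 64. At w = 11: H = 216.
ΔH = 216 − 64 = 152.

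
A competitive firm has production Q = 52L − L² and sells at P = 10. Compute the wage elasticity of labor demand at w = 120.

From P·MP_L = w with MP_L = 52 − 2L, labor demand is L(w) = (52 − w/10)/2.
dL/dw = −1/(20) = -0.05.
At w = 120, L = 20, so ε = (dL/dw)·(w/L) = (-0.05)·(120/20) = -0.3.

ε = -0.3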